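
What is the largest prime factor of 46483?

47

46483 = 23 · 2021
2021 = 43 · 47
47 is prime.
So 46483 = 23 · 43 · 47; the largest prime factor is 47.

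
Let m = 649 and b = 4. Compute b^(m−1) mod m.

559

4^1 ≡ 4 (mod 649)
4^2 ≡ 4^2 = 16 ≡ 16 (mod 649)
4^4 ≡ 16^2 = 256 ≡ 256 (mod 649)
4^8 ≡ 256^2 = 65536 ≡ 636 (mod 649)
4^16 ≡ 636^2 = 404496 ≡ 169 (mod 649)
4^32 ≡ 169^2 = 28561 ≡ 5 (mod 649)
4^64 ≡ 5^2 = 25 ≡ 25 (mod 649)
4^128 ≡ 25^2 = 625 ≡ 625 (mod 649)
4^256 ≡ 625^2 = 390625 ≡ 576 (mod 649)
4^512 ≡ 576^2 = 331776 ≡ 137 (mod 649)
648 = 512 + 128 + 8 in binary powers of 2.
So 4^648 ≡ 137 · 625 · 636 ≡ 559 (mod 649).
Since 559 ≠ 1, base 4 is a Fermat witness: 649 is composite.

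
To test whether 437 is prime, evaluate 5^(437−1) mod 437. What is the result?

397

5^1 ≡ 5 (mod 437)
5^2 ≡ 5^2 = 25 ≡ 25 (mod 437)
5^4 ≡ 25^2 = 625 ≡ 188 (mod 437)
5^8 ≡ 188^2 = 35344 ≡ 384 (mod 437)
5^16 ≡ 384^2 = 147456 ≡ 187 (mod 437)
5^32 ≡ 187^2 = 34969 ≡ 9 (mod 437)
5^64 ≡ 9^2 = 81 ≡ 81 (mod 437)
5^128 ≡ 81^2 = 6561 ≡ 6 (mod 437)
5^256 ≡ 6^2 = 36 ≡ 36 (mod 437)
436 = 256 + 128 + 32 + 16 + 4 in binary powers of 2.
So 5^436 ≡ 36 · 6 · 9 · 187 · 188 ≡ 397 (mod 437).
Since 397 ≠ 1, base 5 is a Fermat witness: 437 is composite.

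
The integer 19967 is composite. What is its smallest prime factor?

41

19967 is odd.
Digit sum 32, not divisible by 3.
Ends in 7: not divisible by 5.
7: 19967 = 7·2852 + 3
11: 19967 = 11·1815 + 2
13: 19967 = 13·1535 + 12
17: 19967 = 17·1174 + 9
19: 19967 = 19·1050 + 17
23: 19967 = 23·868 + 3
29: 19967 = 29·688 + 15
31: 19967 = 31·644 + 3
37: 19967 = 37·539 + 24
41: 19967 = 41·487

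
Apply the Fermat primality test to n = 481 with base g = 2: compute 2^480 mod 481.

2^1 ≡ 2 (mod 481)
2^2 ≡ 2^2 = 4 ≡ 4 (mod 481)
2^4 ≡ 4^2 = 16 ≡ 16 (mod 481)
2^8 ≡ 16^2 = 256 ≡ 256 (mod 481)
2^16 ≡ 256^2 = 65536 ≡ 120 (mod 481)
2^32 ≡ 120^2 = 14400 ≡ 451 (mod 481)
2^64 ≡ 451^2 = 203401 ≡ 419 (mod 481)
2^128 ≡ 419^2 = 175561 ≡ 477 (mod 481)
2^256 ≡ 477^2 = 227529 ≡ 16 (mod 481)
480 = 256 + 128 + 64 + 32 in binary powers of 2.
So 2^480 ≡ 16 · 477 · 419 · 451 ≡ 248 (mod 481).
Since 248 ≠ 1, base 2 is a Fermat witness: 481 is composite.

248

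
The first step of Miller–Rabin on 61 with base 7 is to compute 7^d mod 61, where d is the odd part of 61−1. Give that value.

11

61 − 1 = 60 = 2^2 · 15, so d = 15.
7^1 ≡ 7 (mod 61)
7^2 ≡ 7^2 = 49 ≡ 49 (mod 61)
7^4 ≡ 49^2 = 2401 ≡ 22 (mod 61)
7^8 ≡ 22^2 = 484 ≡ 57 (mod 61)
15 = 8 + 4 + 2 + 1 in binary powers of 2.
So 7^15 ≡ 57 · 22 · 49 · 7 ≡ 11 (mod 61).
Squaring chain: 11 → 60; reaches −1, so base 7 does not prove 61 composite.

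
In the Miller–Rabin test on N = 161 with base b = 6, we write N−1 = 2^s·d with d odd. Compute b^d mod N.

161 − 1 = 160 = 2^5 · 5, so d = 5.
6^1 ≡ 6 (mod 161)
6^2 ≡ 6^2 = 36 ≡ 36 (mod 161)
6^4 ≡ 36^2 = 1296 ≡ 8 (mod 161)
5 = 4 + 1 in binary powers of 2.
So 6^5 ≡ 8 · 6 ≡ 48 (mod 161).
Squaring chain: 48 → 50 → 85 → 141 → 78; never reaches −1, so base 6 is a Miller–Rabin witness that 161 is composite.

48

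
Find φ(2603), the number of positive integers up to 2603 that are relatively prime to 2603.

Factor: 2603 = 19 · 137.
φ(2603) = (19−1) · (137−1) = 18 · 136 = 2448.

2448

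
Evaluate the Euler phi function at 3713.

Factor: 3713 = 47 · 79.
φ(3713) = (47−1) · (79−1) = 46 · 78 = 3588.

3588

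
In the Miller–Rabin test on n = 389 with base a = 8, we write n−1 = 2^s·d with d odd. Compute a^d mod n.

274

389 − 1 = 388 = 2^2 · 97, so d = 97.
8^1 ≡ 8 (mod 389)
8^2 ≡ 8^2 = 64 ≡ 64 (mod 389)
8^4 ≡ 64^2 = 4096 ≡ 206 (mod 389)
8^8 ≡ 206^2 = 42436 ≡ 35 (mod 389)
8^16 ≡ 35^2 = 1225 ≡ 58 (mod 389)
8^32 ≡ 58^2 = 3364 ≡ 252 (mod 389)
8^64 ≡ 252^2 = 63504 ≡ 97 (mod 389)
97 = 64 + 32 + 1 in binary powers of 2.
So 8^97 ≡ 97 · 252 · 8 ≡ 274 (mod 389).
Squaring chain: 274 → 388; reaches −1, so base 8 does not prove 389 composite.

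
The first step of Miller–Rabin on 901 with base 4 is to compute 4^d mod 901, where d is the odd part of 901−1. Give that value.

327

901 − 1 = 900 = 2^2 · 225, so d = 225.
4^1 ≡ 4 (mod 901)
4^2 ≡ 4^2 = 16 ≡ 16 (mod 901)
4^4 ≡ 16^2 = 256 ≡ 256 (mod 901)
4^8 ≡ 256^2 = 65536 ≡ 664 (mod 901)
4^16 ≡ 664^2 = 440896 ≡ 307 (mod 901)
4^32 ≡ 307^2 = 94249 ≡ 545 (mod 901)
4^64 ≡ 545^2 = 297025 ≡ 596 (mod 901)
4^128 ≡ 596^2 = 355216 ≡ 222 (mod 901)
225 = 128 + 64 + 32 + 1 in binary powers of 2.
So 4^225 ≡ 222 · 596 · 545 · 4 ≡ 327 (mod 901).
Squaring chain: 327 → 611; never reaches −1, so base 4 is a Miller–Rabin witness that 901 is composite.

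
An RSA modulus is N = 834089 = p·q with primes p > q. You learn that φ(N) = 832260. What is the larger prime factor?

971

φ(n) = (p−1)(q−1) = n − (p+q) + 1, so p + q = 834089 − 832260 + 1 = 1830.
p and q are the roots of t² − 1830t + 834089 = 0.
Discriminant: 1830² − 4·834089 = 3348900 − 3336356 = 12544; √12544 = 112.
q = (1830 − 112)/2 = 859, p = (1830 + 112)/2 = 971.
Check: 859 · 971 = 834089.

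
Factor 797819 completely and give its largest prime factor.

61

797819 = 11 · 72529
72529 = 29 · 2501
2501 = 41 · 61
61 is prime.
So 797819 = 11 · 29 · 41 · 61; the largest prime factor is 61.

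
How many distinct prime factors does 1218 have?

1218 = 2 · 609
609 = 3 · 203
203 = 7 · 29
1218 = 2 · 3 · 7 · 29, which has 4 distinct prime factors.

4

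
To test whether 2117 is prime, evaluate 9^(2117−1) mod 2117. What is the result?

429

9^1 ≡ 9 (mod 2117)
9^2 ≡ 9^2 = 81 ≡ 81 (mod 2117)
9^4 ≡ 81^2 = 6561 ≡ 210 (mod 2117)
9^8 ≡ 210^2 = 44100 ≡ 1760 (mod 2117)
9^16 ≡ 1760^2 = 3097600 ≡ 429 (mod 2117)
9^32 ≡ 429^2 = 184041 ≡ 1979 (mod 2117)
9^64 ≡ 1979^2 = 3916441 ≡ 2108 (mod 2117)
9^128 ≡ 2108^2 = 4443664 ≡ 81 (mod 2117)
9^256 ≡ 81^2 = 6561 ≡ 210 (mod 2117)
9^512 ≡ 210^2 = 44100 ≡ 1760 (mod 2117)
9^1024 ≡ 1760^2 = 3097600 ≡ 429 (mod 2117)
9^2048 ≡ 429^2 = 184041 ≡ 1979 (mod 2117)
2116 = 2048 + 64 + 4 in binary powers of 2.
So 9^2116 ≡ 1979 · 2108 · 210 ≡ 429 (mod 2117).
Since 429 ≠ 1, base 9 is a Fermat witness: 2117 is composite.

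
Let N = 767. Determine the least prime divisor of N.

13

767 is odd.
Digit sum 20, not divisible by 3.
Ends in 7: not divisible by 5.
7: 767 = 7·109 + 4
11: 767 = 11·69 + 8
13: 767 = 13·59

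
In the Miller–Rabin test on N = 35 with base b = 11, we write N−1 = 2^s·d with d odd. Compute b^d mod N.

35 − 1 = 34 = 2^1 · 17, so d = 17.
11^1 ≡ 11 (mod 35)
11^2 ≡ 11^2 = 121 ≡ 16 (mod 35)
11^4 ≡ 16^2 = 256 ≡ 11 (mod 35)
11^8 ≡ 11^2 = 121 ≡ 16 (mod 35)
11^16 ≡ 16^2 = 256 ≡ 11 (mod 35)
17 = 16 + 1 in binary powers of 2.
So 11^17 ≡ 11 · 11 ≡ 16 (mod 35).
Squaring chain: 16; never reaches −1, so base 11 is a Miller–Rabin witness that 35 is composite.

16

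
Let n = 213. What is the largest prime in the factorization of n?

71

213 = 3 · 71
71 is prime.
So 213 = 3 · 71; the largest prime factor is 71.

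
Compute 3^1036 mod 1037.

3^1 ≡ 3 (mod 1037)
3^2 ≡ 3^2 = 9 ≡ 9 (mod 1037)
3^4 ≡ 9^2 = 81 ≡ 81 (mod 1037)
3^8 ≡ 81^2 = 6561 ≡ 339 (mod 1037)
3^16 ≡ 339^2 = 114921 ≡ 851 (mod 1037)
3^32 ≡ 851^2 = 724201 ≡ 375 (mod 1037)
3^64 ≡ 375^2 = 140625 ≡ 630 (mod 1037)
3^128 ≡ 630^2 = 396900 ≡ 766 (mod 1037)
3^256 ≡ 766^2 = 586756 ≡ 851 (mod 1037)
3^512 ≡ 851^2 = 724201 ≡ 375 (mod 1037)
3^1024 ≡ 375^2 = 140625 ≡ 630 (mod 1037)
1036 = 1024 + 8 + 4 in binary powers of 2.
So 3^1036 ≡ 630 · 339 · 81 ≡ 973 (mod 1037).
Since 973 ≠ 1, base 3 is a Fermat witness: 1037 is composite.

973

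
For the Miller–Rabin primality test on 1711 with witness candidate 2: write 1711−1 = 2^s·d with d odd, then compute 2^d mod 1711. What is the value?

549

1711 − 1 = 1710 = 2^1 · 855, so d = 855.
2^1 ≡ 2 (mod 1711)
2^2 ≡ 2^2 = 4 ≡ 4 (mod 1711)
2^4 ≡ 4^2 = 16 ≡ 16 (mod 1711)
2^8 ≡ 16^2 = 256 ≡ 256 (mod 1711)
2^16 ≡ 256^2 = 65536 ≡ 518 (mod 1711)
2^32 ≡ 518^2 = 268324 ≡ 1408 (mod 1711)
2^64 ≡ 1408^2 = 1982464 ≡ 1126 (mod 1711)
2^128 ≡ 1126^2 = 1267876 ≡ 25 (mod 1711)
2^256 ≡ 25^2 = 625 ≡ 625 (mod 1711)
2^512 ≡ 625^2 = 390625 ≡ 517 (mod 1711)
855 = 512 + 256 + 64 + 16 + 4 + 2 + 1 in binary powers of 2.
So 2^855 ≡ 517 · 625 · 1126 · 518 · 16 · 4 · 2 ≡ 549 (mod 1711).
Squaring chain: 549; never reaches −1, so base 2 is a Miller–Rabin witness that 1711 is composite.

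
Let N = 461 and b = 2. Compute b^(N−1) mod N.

2^1 ≡ 2 (mod 461)
2^2 ≡ 2^2 = 4 ≡ 4 (mod 461)
2^4 ≡ 4^2 = 16 ≡ 16 (mod 461)
2^8 ≡ 16^2 = 256 ≡ 256 (mod 461)
2^16 ≡ 256^2 = 65536 ≡ 74 (mod 461)
2^32 ≡ 74^2 = 5476 ≡ 405 (mod 461)
2^64 ≡ 405^2 = 164025 ≡ 370 (mod 461)
2^128 ≡ 370^2 = 136900 ≡ 444 (mod 461)
2^256 ≡ 444^2 = 197136 ≡ 289 (mod 461)
460 = 256 + 128 + 64 + 8 + 4 in binary powers of 2.
So 2^460 ≡ 289 · 444 · 370 · 256 · 16 ≡ 1 (mod 461).
Since the result is 1, base 2 gives no evidence that 461 is composite.

1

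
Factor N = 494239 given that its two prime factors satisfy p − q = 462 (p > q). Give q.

Since p = q + 462, we have 494239 = q(q + 462), so q² + 462q − 494239 = 0.
Discriminant: 462² + 4·494239 = 213444 + 1976956 = 2190400; √2190400 = 1480.
q = (−462 + 1480)/2 = 509, and p = q + 462 = 971.
Check: 509 · 971 = 494239.

509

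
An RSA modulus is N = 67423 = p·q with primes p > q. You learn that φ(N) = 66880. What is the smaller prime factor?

191

φ(n) = (p−1)(q−1) = n − (p+q) + 1, so p + q = 67423 − 66880 + 1 = 544.
p and q are the roots of t² − 544t + 67423 = 0.
Discriminant: 544² − 4·67423 = 295936 − 269692 = 26244; √26244 = 162.
q = (544 − 162)/2 = 191, p = (544 + 162)/2 = 353.
Check: 191 · 353 = 67423.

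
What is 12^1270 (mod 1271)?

12^1 ≡ 12 (mod 1271)
12^2 ≡ 12^2 = 144 ≡ 144 (mod 1271)
12^4 ≡ 144^2 = 20736 ≡ 400 (mod 1271)
12^8 ≡ 400^2 = 160000 ≡ 1125 (mod 1271)
12^16 ≡ 1125^2 = 1265625 ≡ 980 (mod 1271)
12^32 ≡ 980^2 = 960400 ≡ 795 (mod 1271)
12^64 ≡ 795^2 = 632025 ≡ 338 (mod 1271)
12^128 ≡ 338^2 = 114244 ≡ 1125 (mod 1271)
12^256 ≡ 1125^2 = 1265625 ≡ 980 (mod 1271)
12^512 ≡ 980^2 = 960400 ≡ 795 (mod 1271)
12^1024 ≡ 795^2 = 632025 ≡ 338 (mod 1271)
1270 = 1024 + 128 + 64 + 32 + 16 + 4 + 2 in binary powers of 2.
So 12^1270 ≡ 338 · 1125 · 338 · 795 · 980 · 400 · 144 ≡ 893 (mod 1271).
Since 893 ≠ 1, base 12 is a Fermat witness: 1271 is composite.

893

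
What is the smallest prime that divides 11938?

2

11938 is even: 2 divides it.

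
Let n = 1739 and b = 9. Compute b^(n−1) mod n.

638

9^1 ≡ 9 (mod 1739)
9^2 ≡ 9^2 = 81 ≡ 81 (mod 1739)
9^4 ≡ 81^2 = 6561 ≡ 1344 (mod 1739)
9^8 ≡ 1344^2 = 1806336 ≡ 1254 (mod 1739)
9^16 ≡ 1254^2 = 1572516 ≡ 460 (mod 1739)
9^32 ≡ 460^2 = 211600 ≡ 1181 (mod 1739)
9^64 ≡ 1181^2 = 1394761 ≡ 83 (mod 1739)
9^128 ≡ 83^2 = 6889 ≡ 1672 (mod 1739)
9^256 ≡ 1672^2 = 2795584 ≡ 1011 (mod 1739)
9^512 ≡ 1011^2 = 1022121 ≡ 1328 (mod 1739)
9^1024 ≡ 1328^2 = 1763584 ≡ 238 (mod 1739)
1738 = 1024 + 512 + 128 + 64 + 8 + 2 in binary powers of 2.
So 9^1738 ≡ 238 · 1328 · 1672 · 83 · 1254 · 81 ≡ 638 (mod 1739).
Since 638 ≠ 1, base 9 is a Fermat witness: 1739 is composite.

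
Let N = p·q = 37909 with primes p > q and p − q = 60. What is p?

227

Since p = q + 60, we have 37909 = q(q + 60), so q² + 60q − 37909 = 0.
Discriminant: 60² + 4·37909 = 3600 + 151636 = 155236; √155236 = 394.
q = (−60 + 394)/2 = 167, and p = q + 60 = 227.
Check: 167 · 227 = 37909.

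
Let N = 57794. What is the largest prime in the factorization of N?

57794 = 2 · 28897
28897 = 11 · 2627
2627 = 37 · 71
71 is prime.
So 57794 = 2 · 11 · 37 · 71; the largest prime factor is 71.

71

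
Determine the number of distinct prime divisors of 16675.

16675 = 5^2 · 667
667 = 23 · 29
16675 = 5^2 · 23 · 29, which has 3 distinct prime factors.

3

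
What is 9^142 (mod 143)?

9^1 ≡ 9 (mod 143)
9^2 ≡ 9^2 = 81 ≡ 81 (mod 143)
9^4 ≡ 81^2 = 6561 ≡ 126 (mod 143)
9^8 ≡ 126^2 = 15876 ≡ 3 (mod 143)
9^16 ≡ 3^2 = 9 ≡ 9 (mod 143)
9^32 ≡ 9^2 = 81 ≡ 81 (mod 143)
9^64 ≡ 81^2 = 6561 ≡ 126 (mod 143)
9^128 ≡ 126^2 = 15876 ≡ 3 (mod 143)
142 = 128 + 8 + 4 + 2 in binary powers of 2.
So 9^142 ≡ 3 · 3 · 126 · 81 ≡ 48 (mod 143).
Since 48 ≠ 1, base 9 is a Fermat witness: 143 is composite.

48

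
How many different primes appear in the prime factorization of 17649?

3

17649 = 3^2 · 1961
1961 = 37 · 53
17649 = 3^2 · 37 · 53, which has 3 distinct prime factors.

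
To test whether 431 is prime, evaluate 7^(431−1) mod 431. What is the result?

7^1 ≡ 7 (mod 431)
7^2 ≡ 7^2 = 49 ≡ 49 (mod 431)
7^4 ≡ 49^2 = 2401 ≡ 246 (mod 431)
7^8 ≡ 246^2 = 60516 ≡ 176 (mod 431)
7^16 ≡ 176^2 = 30976 ≡ 375 (mod 431)
7^32 ≡ 375^2 = 140625 ≡ 119 (mod 431)
7^64 ≡ 119^2 = 14161 ≡ 369 (mod 431)
7^128 ≡ 369^2 = 136161 ≡ 396 (mod 431)
7^256 ≡ 396^2 = 156816 ≡ 363 (mod 431)
430 = 256 + 128 + 32 + 8 + 4 + 2 in binary powers of 2.
So 7^430 ≡ 363 · 396 · 119 · 176 · 246 · 49 ≡ 1 (mod 431).
Since the result is 1, base 7 gives no evidence that 431 is composite.

1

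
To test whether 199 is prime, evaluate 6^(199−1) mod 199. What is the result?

6^1 ≡ 6 (mod 199)
6^2 ≡ 6^2 = 36 ≡ 36 (mod 199)
6^4 ≡ 36^2 = 1296 ≡ 102 (mod 199)
6^8 ≡ 102^2 = 10404 ≡ 56 (mod 199)
6^16 ≡ 56^2 = 3136 ≡ 151 (mod 199)
6^32 ≡ 151^2 = 22801 ≡ 115 (mod 199)
6^64 ≡ 115^2 = 13225 ≡ 91 (mod 199)
6^128 ≡ 91^2 = 8281 ≡ 122 (mod 199)
198 = 128 + 64 + 4 + 2 in binary powers of 2.
So 6^198 ≡ 122 · 91 · 102 · 36 ≡ 1 (mod 199).
Since the result is 1, base 6 gives no evidence that 199 is composite.

1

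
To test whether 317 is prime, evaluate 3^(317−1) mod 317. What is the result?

3^1 ≡ 3 (mod 317)
3^2 ≡ 3^2 = 9 ≡ 9 (mod 317)
3^4 ≡ 9^2 = 81 ≡ 81 (mod 317)
3^8 ≡ 81^2 = 6561 ≡ 221 (mod 317)
3^16 ≡ 221^2 = 48841 ≡ 23 (mod 317)
3^32 ≡ 23^2 = 529 ≡ 212 (mod 317)
3^64 ≡ 212^2 = 44944 ≡ 247 (mod 317)
3^128 ≡ 247^2 = 61009 ≡ 145 (mod 317)
3^256 ≡ 145^2 = 21025 ≡ 103 (mod 317)
316 = 256 + 32 + 16 + 8 + 4 in binary powers of 2.
So 3^316 ≡ 103 · 212 · 23 · 221 · 81 ≡ 1 (mod 317).
Since the result is 1, base 3 gives no evidence that 317 is composite.

1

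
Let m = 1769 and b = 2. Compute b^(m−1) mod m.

2^1 ≡ 2 (mod 1769)
2^2 ≡ 2^2 = 4 ≡ 4 (mod 1769)
2^4 ≡ 4^2 = 16 ≡ 16 (mod 1769)
2^8 ≡ 16^2 = 256 ≡ 256 (mod 1769)
2^16 ≡ 256^2 = 65536 ≡ 83 (mod 1769)
2^32 ≡ 83^2 = 6889 ≡ 1582 (mod 1769)
2^64 ≡ 1582^2 = 2502724 ≡ 1358 (mod 1769)
2^128 ≡ 1358^2 = 1844164 ≡ 866 (mod 1769)
2^256 ≡ 866^2 = 749956 ≡ 1669 (mod 1769)
2^512 ≡ 1669^2 = 2785561 ≡ 1155 (mod 1769)
2^1024 ≡ 1155^2 = 1334025 ≡ 199 (mod 1769)
1768 = 1024 + 512 + 128 + 64 + 32 + 8 in binary powers of 2.
So 2^1768 ≡ 199 · 1155 · 866 · 1358 · 1582 · 256 ≡ 625 (mod 1769).
Since 625 ≠ 1, base 2 is a Fermat witness: 1769 is composite.

625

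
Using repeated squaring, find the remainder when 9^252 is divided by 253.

202

9^1 ≡ 9 (mod 253)
9^2 ≡ 9^2 = 81 ≡ 81 (mod 253)
9^4 ≡ 81^2 = 6561 ≡ 236 (mod 253)
9^8 ≡ 236^2 = 55696 ≡ 36 (mod 253)
9^16 ≡ 36^2 = 1296 ≡ 31 (mod 253)
9^32 ≡ 31^2 = 961 ≡ 202 (mod 253)
9^64 ≡ 202^2 = 40804 ≡ 71 (mod 253)
9^128 ≡ 71^2 = 5041 ≡ 234 (mod 253)
252 = 128 + 64 + 32 + 16 + 8 + 4 in binary powers of 2.
So 9^252 ≡ 234 · 71 · 202 · 31 · 36 · 236 ≡ 202 (mod 253).
Since 202 ≠ 1, base 9 is a Fermat witness: 253 is composite.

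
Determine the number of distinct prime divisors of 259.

259 = 7 · 37
259 = 7 · 37, which has 2 distinct prime factors.

2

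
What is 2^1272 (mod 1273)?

2^1 ≡ 2 (mod 1273)
2^2 ≡ 2^2 = 4 ≡ 4 (mod 1273)
2^4 ≡ 4^2 = 16 ≡ 16 (mod 1273)
2^8 ≡ 16^2 = 256 ≡ 256 (mod 1273)
2^16 ≡ 256^2 = 65536 ≡ 613 (mod 1273)
2^32 ≡ 613^2 = 375769 ≡ 234 (mod 1273)
2^64 ≡ 234^2 = 54756 ≡ 17 (mod 1273)
2^128 ≡ 17^2 = 289 ≡ 289 (mod 1273)
2^256 ≡ 289^2 = 83521 ≡ 776 (mod 1273)
2^512 ≡ 776^2 = 602176 ≡ 47 (mod 1273)
2^1024 ≡ 47^2 = 2209 ≡ 936 (mod 1273)
1272 = 1024 + 128 + 64 + 32 + 16 + 8 in binary powers of 2.
So 2^1272 ≡ 936 · 289 · 17 · 234 · 613 · 256 ≡ 1246 (mod 1273).
Since 1246 ≠ 1, base 2 is a Fermat witness: 1273 is composite.

1246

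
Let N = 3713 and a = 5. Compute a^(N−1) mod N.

3391

5^1 ≡ 5 (mod 3713)
5^2 ≡ 5^2 = 25 ≡ 25 (mod 3713)
5^4 ≡ 25^2 = 625 ≡ 625 (mod 3713)
5^8 ≡ 625^2 = 390625 ≡ 760 (mod 3713)
5^16 ≡ 760^2 = 577600 ≡ 2085 (mod 3713)
5^32 ≡ 2085^2 = 4347225 ≡ 3015 (mod 3713)
5^64 ≡ 3015^2 = 9090225 ≡ 801 (mod 3713)
5^128 ≡ 801^2 = 641601 ≡ 2965 (mod 3713)
5^256 ≡ 2965^2 = 8791225 ≡ 2554 (mod 3713)
5^512 ≡ 2554^2 = 6522916 ≡ 2888 (mod 3713)
5^1024 ≡ 2888^2 = 8340544 ≡ 1146 (mod 3713)
5^2048 ≡ 1146^2 = 1313316 ≡ 2627 (mod 3713)
3712 = 2048 + 1024 + 512 + 128 in binary powers of 2.
So 5^3712 ≡ 2627 · 1146 · 2888 · 2965 ≡ 3391 (mod 3713).
Since 3391 ≠ 1, base 5 is a Fermat witness: 3713 is composite.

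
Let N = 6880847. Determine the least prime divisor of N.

6880847 is odd.
Digit sum 41, not divisible by 3.
Ends in 7: not divisible by 5.
7: 6880847 = 7·982978 + 1
11: 6880847 = 11·625531 + 6
13: 6880847 = 13·529295 + 12
17: 6880847 = 17·404755 + 12
19: 6880847 = 19·362149 + 16
23: 6880847 = 23·299167 + 6
29: 6880847 = 29·237270 + 17
31: 6880847 = 31·221962 + 25
37: 6880847 = 37·185968 + 31
41: 6880847 = 41·167825 + 22
43: 6880847 = 43·160019 + 30
47: 6880847 = 47·146401

47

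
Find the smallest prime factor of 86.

86 is even: 2 divides it.

2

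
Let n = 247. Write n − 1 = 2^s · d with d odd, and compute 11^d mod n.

96

247 − 1 = 246 = 2^1 · 123, so d = 123.
11^1 ≡ 11 (mod 247)
11^2 ≡ 11^2 = 121 ≡ 121 (mod 247)
11^4 ≡ 121^2 = 14641 ≡ 68 (mod 247)
11^8 ≡ 68^2 = 4624 ≡ 178 (mod 247)
11^16 ≡ 178^2 = 31684 ≡ 68 (mod 247)
11^32 ≡ 68^2 = 4624 ≡ 178 (mod 247)
11^64 ≡ 178^2 = 31684 ≡ 68 (mod 247)
123 = 64 + 32 + 16 + 8 + 2 + 1 in binary powers of 2.
So 11^123 ≡ 68 · 178 · 68 · 178 · 121 · 11 ≡ 96 (mod 247).
Squaring chain: 96; never reaches −1, so base 11 is a Miller–Rabin witness that 247 is composite.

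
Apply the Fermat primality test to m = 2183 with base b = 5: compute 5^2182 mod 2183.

1484

5^1 ≡ 5 (mod 2183)
5^2 ≡ 5^2 = 25 ≡ 25 (mod 2183)
5^4 ≡ 25^2 = 625 ≡ 625 (mod 2183)
5^8 ≡ 625^2 = 390625 ≡ 2051 (mod 2183)
5^16 ≡ 2051^2 = 4206601 ≡ 2143 (mod 2183)
5^32 ≡ 2143^2 = 4592449 ≡ 1600 (mod 2183)
5^64 ≡ 1600^2 = 2560000 ≡ 1524 (mod 2183)
5^128 ≡ 1524^2 = 2322576 ≡ 2047 (mod 2183)
5^256 ≡ 2047^2 = 4190209 ≡ 1032 (mod 2183)
5^512 ≡ 1032^2 = 1065024 ≡ 1903 (mod 2183)
5^1024 ≡ 1903^2 = 3621409 ≡ 1995 (mod 2183)
5^2048 ≡ 1995^2 = 3980025 ≡ 416 (mod 2183)
2182 = 2048 + 128 + 4 + 2 in binary powers of 2.
So 5^2182 ≡ 416 · 2047 · 625 · 25 ≡ 1484 (mod 2183).
Since 1484 ≠ 1, base 5 is a Fermat witness: 2183 is composite.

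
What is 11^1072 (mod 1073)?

248

11^1 ≡ 11 (mod 1073)
11^2 ≡ 11^2 = 121 ≡ 121 (mod 1073)
11^4 ≡ 121^2 = 14641 ≡ 692 (mod 1073)
11^8 ≡ 692^2 = 478864 ≡ 306 (mod 1073)
11^16 ≡ 306^2 = 93636 ≡ 285 (mod 1073)
11^32 ≡ 285^2 = 81225 ≡ 750 (mod 1073)
11^64 ≡ 750^2 = 562500 ≡ 248 (mod 1073)
11^128 ≡ 248^2 = 61504 ≡ 343 (mod 1073)
11^256 ≡ 343^2 = 117649 ≡ 692 (mod 1073)
11^512 ≡ 692^2 = 478864 ≡ 306 (mod 1073)
11^1024 ≡ 306^2 = 93636 ≡ 285 (mod 1073)
1072 = 1024 + 32 + 16 in binary powers of 2.
So 11^1072 ≡ 285 · 750 · 285 ≡ 248 (mod 1073).
Since 248 ≠ 1, base 11 is a Fermat witness: 1073 is composite.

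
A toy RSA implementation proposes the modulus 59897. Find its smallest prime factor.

89

59897 is odd.
Digit sum 38, not divisible by 3.
Ends in 7: not divisible by 5.
7: 59897 = 7·8556 + 5
11: 59897 = 11·5445 + 2
13: 59897 = 13·4607 + 6
17: 59897 = 17·3523 + 6
19: 59897 = 19·3152 + 9
23: 59897 = 23·2604 + 5
29: 59897 = 29·2065 + 12
31: 59897 = 31·1932 + 5
37: 59897 = 37·1618 + 31
41: 59897 = 41·1460 + 37
43: 59897 = 43·1392 + 41
47: 59897 = 47·1274 + 19
53: 59897 = 53·1130 + 7
59: 59897 = 59·1015 + 12
61: 59897 = 61·981 + 56
67: 59897 = 67·893 + 66
71: 59897 = 71·843 + 44
73: 59897 = 73·820 + 37
79: 59897 = 79·758 + 15
83: 59897 = 83·721 + 54
89: 59897 = 89·673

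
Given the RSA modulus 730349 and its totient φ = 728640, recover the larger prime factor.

φ(n) = (p−1)(q−1) = n − (p+q) + 1, so p + q = 730349 − 728640 + 1 = 1710.
p and q are the roots of t² − 1710t + 730349 = 0.
Discriminant: 1710² − 4·730349 = 2924100 − 2921396 = 2704; √2704 = 52.
q = (1710 − 52)/2 = 829, p = (1710 + 52)/2 = 881.
Check: 829 · 881 = 730349.

881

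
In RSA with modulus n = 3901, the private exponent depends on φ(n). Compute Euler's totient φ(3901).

3772

Factor: 3901 = 47 · 83.
φ(3901) = (47−1) · (83−1) = 46 · 82 = 3772.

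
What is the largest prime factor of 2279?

2279 = 43 · 53
53 is prime.
So 2279 = 43 · 53; the largest prime factor is 53.

53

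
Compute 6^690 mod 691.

6^1 ≡ 6 (mod 691)
6^2 ≡ 6^2 = 36 ≡ 36 (mod 691)
6^4 ≡ 36^2 = 1296 ≡ 605 (mod 691)
6^8 ≡ 605^2 = 366025 ≡ 486 (mod 691)
6^16 ≡ 486^2 = 236196 ≡ 565 (mod 691)
6^32 ≡ 565^2 = 319225 ≡ 674 (mod 691)
6^64 ≡ 674^2 = 454276 ≡ 289 (mod 691)
6^128 ≡ 289^2 = 83521 ≡ 601 (mod 691)
6^256 ≡ 601^2 = 361201 ≡ 499 (mod 691)
6^512 ≡ 499^2 = 249001 ≡ 241 (mod 691)
690 = 512 + 128 + 32 + 16 + 2 in binary powers of 2.
So 6^690 ≡ 241 · 601 · 674 · 565 · 36 ≡ 1 (mod 691).
Since the result is 1, base 6 gives no evidence that 691 is composite.

1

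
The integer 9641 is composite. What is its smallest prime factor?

31

9641 is odd.
Digit sum 20, not divisible by 3.
Ends in 1: not divisible by 5.
7: 9641 = 7·1377 + 2
11: 9641 = 11·876 + 5
13: 9641 = 13·741 + 8
17: 9641 = 17·567 + 2
19: 9641 = 19·507 + 8
23: 9641 = 23·419 + 4
29: 9641 = 29·332 + 13
31: 9641 = 31·311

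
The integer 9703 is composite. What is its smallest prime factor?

9703 is odd.
Digit sum 19, not divisible by 3.
Ends in 3: not divisible by 5.
7: 9703 = 7·1386 + 1
11: 9703 = 11·882 + 1
13: 9703 = 13·746 + 5
17: 9703 = 17·570 + 13
19: 9703 = 19·510 + 13
23: 9703 = 23·421 + 20
29: 9703 = 29·334 + 17
31: 9703 = 31·313

31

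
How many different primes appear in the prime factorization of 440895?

6

440895 = 3 · 146965
146965 = 5 · 29393
29393 = 7 · 4199
4199 = 13 · 323
323 = 17 · 19
440895 = 3 · 5 · 7 · 13 · 17 · 19, which has 6 distinct prime factors.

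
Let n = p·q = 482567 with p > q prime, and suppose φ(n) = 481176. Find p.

φ(n) = (p−1)(q−1) = n − (p+q) + 1, so p + q = 482567 − 481176 + 1 = 1392.
p and q are the roots of t² − 1392t + 482567 = 0.
Discriminant: 1392² − 4·482567 = 1937664 − 1930268 = 7396; √7396 = 86.
q = (1392 − 86)/2 = 653, p = (1392 + 86)/2 = 739.
Check: 653 · 739 = 482567.

739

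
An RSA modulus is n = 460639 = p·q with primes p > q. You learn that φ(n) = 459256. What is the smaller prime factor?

φ(n) = (p−1)(q−1) = n − (p+q) + 1, so p + q = 460639 − 459256 + 1 = 1384.
p and q are the roots of t² − 1384t + 460639 = 0.
Discriminant: 1384² − 4·460639 = 1915456 − 1842556 = 72900; √72900 = 270.
q = (1384 − 270)/2 = 557, p = (1384 + 270)/2 = 827.
Check: 557 · 827 = 460639.

557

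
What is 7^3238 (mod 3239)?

7^1 ≡ 7 (mod 3239)
7^2 ≡ 7^2 = 49 ≡ 49 (mod 3239)
7^4 ≡ 49^2 = 2401 ≡ 2401 (mod 3239)
7^8 ≡ 2401^2 = 5764801 ≡ 2620 (mod 3239)
7^16 ≡ 2620^2 = 6864400 ≡ 959 (mod 3239)
7^32 ≡ 959^2 = 919681 ≡ 3044 (mod 3239)
7^64 ≡ 3044^2 = 9265936 ≡ 2396 (mod 3239)
7^128 ≡ 2396^2 = 5740816 ≡ 1308 (mod 3239)
7^256 ≡ 1308^2 = 1710864 ≡ 672 (mod 3239)
7^512 ≡ 672^2 = 451584 ≡ 1363 (mod 3239)
7^1024 ≡ 1363^2 = 1857769 ≡ 1822 (mod 3239)
7^2048 ≡ 1822^2 = 3319684 ≡ 2948 (mod 3239)
3238 = 2048 + 1024 + 128 + 32 + 4 + 2 in binary powers of 2.
So 7^3238 ≡ 2948 · 1822 · 1308 · 3044 · 2401 · 49 ≡ 1020 (mod 3239).
Since 1020 ≠ 1, base 7 is a Fermat witness: 3239 is composite.

1020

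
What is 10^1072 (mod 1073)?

10^1 ≡ 10 (mod 1073)
10^2 ≡ 10^2 = 100 ≡ 100 (mod 1073)
10^4 ≡ 100^2 = 10000 ≡ 343 (mod 1073)
10^8 ≡ 343^2 = 117649 ≡ 692 (mod 1073)
10^16 ≡ 692^2 = 478864 ≡ 306 (mod 1073)
10^32 ≡ 306^2 = 93636 ≡ 285 (mod 1073)
10^64 ≡ 285^2 = 81225 ≡ 750 (mod 1073)
10^128 ≡ 750^2 = 562500 ≡ 248 (mod 1073)
10^256 ≡ 248^2 = 61504 ≡ 343 (mod 1073)
10^512 ≡ 343^2 = 117649 ≡ 692 (mod 1073)
10^1024 ≡ 692^2 = 478864 ≡ 306 (mod 1073)
1072 = 1024 + 32 + 16 in binary powers of 2.
So 10^1072 ≡ 306 · 285 · 306 ≡ 750 (mod 1073).
Since 750 ≠ 1, base 10 is a Fermat witness: 1073 is composite.

750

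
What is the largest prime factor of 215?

215 = 5 · 43
43 is prime.
So 215 = 5 · 43; the largest prime factor is 43.

43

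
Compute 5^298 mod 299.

64

5^1 ≡ 5 (mod 299)
5^2 ≡ 5^2 = 25 ≡ 25 (mod 299)
5^4 ≡ 25^2 = 625 ≡ 27 (mod 299)
5^8 ≡ 27^2 = 729 ≡ 131 (mod 299)
5^16 ≡ 131^2 = 17161 ≡ 118 (mod 299)
5^32 ≡ 118^2 = 13924 ≡ 170 (mod 299)
5^64 ≡ 170^2 = 28900 ≡ 196 (mod 299)
5^128 ≡ 196^2 = 38416 ≡ 144 (mod 299)
5^256 ≡ 144^2 = 20736 ≡ 105 (mod 299)
298 = 256 + 32 + 8 + 2 in binary powers of 2.
So 5^298 ≡ 105 · 170 · 131 · 25 ≡ 64 (mod 299).
Since 64 ≠ 1, base 5 is a Fermat witness: 299 is composite.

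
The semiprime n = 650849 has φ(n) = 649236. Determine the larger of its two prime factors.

φ(n) = (p−1)(q−1) = n − (p+q) + 1, so p + q = 650849 − 649236 + 1 = 1614.
p and q are the roots of t² − 1614t + 650849 = 0.
Discriminant: 1614² − 4·650849 = 2604996 − 2603396 = 1600; √1600 = 40.
q = (1614 − 40)/2 = 787, p = (1614 + 40)/2 = 827.
Check: 787 · 827 = 650849.

827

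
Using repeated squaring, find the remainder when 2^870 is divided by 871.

545

2^1 ≡ 2 (mod 871)
2^2 ≡ 2^2 = 4 ≡ 4 (mod 871)
2^4 ≡ 4^2 = 16 ≡ 16 (mod 871)
2^8 ≡ 16^2 = 256 ≡ 256 (mod 871)
2^16 ≡ 256^2 = 65536 ≡ 211 (mod 871)
2^32 ≡ 211^2 = 44521 ≡ 100 (mod 871)
2^64 ≡ 100^2 = 10000 ≡ 419 (mod 871)
2^128 ≡ 419^2 = 175561 ≡ 490 (mod 871)
2^256 ≡ 490^2 = 240100 ≡ 575 (mod 871)
2^512 ≡ 575^2 = 330625 ≡ 516 (mod 871)
870 = 512 + 256 + 64 + 32 + 4 + 2 in binary powers of 2.
So 2^870 ≡ 516 · 575 · 419 · 100 · 16 · 4 ≡ 545 (mod 871).
Since 545 ≠ 1, base 2 is a Fermat witness: 871 is composite.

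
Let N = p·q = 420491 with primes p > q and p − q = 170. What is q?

Since p = q + 170, we have 420491 = q(q + 170), so q² + 170q − 420491 = 0.
Discriminant: 170² + 4·420491 = 28900 + 1681964 = 1710864; √1710864 = 1308.
q = (−170 + 1308)/2 = 569, and p = q + 170 = 739.
Check: 569 · 739 = 420491.

569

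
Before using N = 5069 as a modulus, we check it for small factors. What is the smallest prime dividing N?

37

5069 is odd.
Digit sum 20, not divisible by 3.
Ends in 9: not divisible by 5.
7: 5069 = 7·724 + 1
11: 5069 = 11·460 + 9
13: 5069 = 13·389 + 12
17: 5069 = 17·298 + 3
19: 5069 = 19·266 + 15
23: 5069 = 23·220 + 9
29: 5069 = 29·174 + 23
31: 5069 = 31·163 + 16
37: 5069 = 37·137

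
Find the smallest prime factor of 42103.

71

42103 is odd.
Digit sum 10, not divisible by 3.
Ends in 3: not divisible by 5.
7: 42103 = 7·6014 + 5
11: 42103 = 11·3827 + 6
13: 42103 = 13·3238 + 9
17: 42103 = 17·2476 + 11
19: 42103 = 19·2215 + 18
23: 42103 = 23·1830 + 13
29: 42103 = 29·1451 + 24
31: 42103 = 31·1358 + 5
37: 42103 = 37·1137 + 34
41: 42103 = 41·1026 + 37
43: 42103 = 43·979 + 6
47: 42103 = 47·895 + 38
53: 42103 = 53·794 + 21
59: 42103 = 59·713 + 36
61: 42103 = 61·690 + 13
67: 42103 = 67·628 + 27
71: 42103 = 71·593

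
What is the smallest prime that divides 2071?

2071 is odd.
Digit sum 10, not divisible by 3.
Ends in 1: not divisible by 5.
7: 2071 = 7·295 + 6
11: 2071 = 11·188 + 3
13: 2071 = 13·159 + 4
17: 2071 = 17·121 + 14
19: 2071 = 19·109

19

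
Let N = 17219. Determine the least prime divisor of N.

67

17219 is odd.
Digit sum 20, not divisible by 3.
Ends in 9: not divisible by 5.
7: 17219 = 7·2459 + 6
11: 17219 = 11·1565 + 4
13: 17219 = 13·1324 + 7
17: 17219 = 17·1012 + 15
19: 17219 = 19·906 + 5
23: 17219 = 23·748 + 15
29: 17219 = 29·593 + 22
31: 17219 = 31·555 + 14
37: 17219 = 37·465 + 14
41: 17219 = 41·419 + 40
43: 17219 = 43·400 + 19
47: 17219 = 47·366 + 17
53: 17219 = 53·324 + 47
59: 17219 = 59·291 + 50
61: 17219 = 61·282 + 17
67: 17219 = 67·257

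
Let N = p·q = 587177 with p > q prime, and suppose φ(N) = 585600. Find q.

φ(n) = (p−1)(q−1) = n − (p+q) + 1, so p + q = 587177 − 585600 + 1 = 1578.
p and q are the roots of t² − 1578t + 587177 = 0.
Discriminant: 1578² − 4·587177 = 2490084 − 2348708 = 141376; √141376 = 376.
q = (1578 − 376)/2 = 601, p = (1578 + 376)/2 = 977.
Check: 601 · 977 = 587177.

601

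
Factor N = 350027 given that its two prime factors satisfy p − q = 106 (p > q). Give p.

Since p = q + 106, we have 350027 = q(q + 106), so q² + 106q − 350027 = 0.
Discriminant: 106² + 4·350027 = 11236 + 1400108 = 1411344; √1411344 = 1188.
q = (−106 + 1188)/2 = 541, and p = q + 106 = 647.
Check: 541 · 647 = 350027.

647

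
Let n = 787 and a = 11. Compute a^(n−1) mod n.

1

11^1 ≡ 11 (mod 787)
11^2 ≡ 11^2 = 121 ≡ 121 (mod 787)
11^4 ≡ 121^2 = 14641 ≡ 475 (mod 787)
11^8 ≡ 475^2 = 225625 ≡ 543 (mod 787)
11^16 ≡ 543^2 = 294849 ≡ 511 (mod 787)
11^32 ≡ 511^2 = 261121 ≡ 624 (mod 787)
11^64 ≡ 624^2 = 389376 ≡ 598 (mod 787)
11^128 ≡ 598^2 = 357604 ≡ 306 (mod 787)
11^256 ≡ 306^2 = 93636 ≡ 770 (mod 787)
11^512 ≡ 770^2 = 592900 ≡ 289 (mod 787)
786 = 512 + 256 + 16 + 2 in binary powers of 2.
So 11^786 ≡ 289 · 770 · 511 · 121 ≡ 1 (mod 787).
Since the result is 1, base 11 gives no evidence that 787 is composite.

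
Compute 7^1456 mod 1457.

1278

7^1 ≡ 7 (mod 1457)
7^2 ≡ 7^2 = 49 ≡ 49 (mod 1457)
7^4 ≡ 49^2 = 2401 ≡ 944 (mod 1457)
7^8 ≡ 944^2 = 891136 ≡ 909 (mod 1457)
7^16 ≡ 909^2 = 826281 ≡ 162 (mod 1457)
7^32 ≡ 162^2 = 26244 ≡ 18 (mod 1457)
7^64 ≡ 18^2 = 324 ≡ 324 (mod 1457)
7^128 ≡ 324^2 = 104976 ≡ 72 (mod 1457)
7^256 ≡ 72^2 = 5184 ≡ 813 (mod 1457)
7^512 ≡ 813^2 = 660969 ≡ 948 (mod 1457)
7^1024 ≡ 948^2 = 898704 ≡ 1192 (mod 1457)
1456 = 1024 + 256 + 128 + 32 + 16 in binary powers of 2.
So 7^1456 ≡ 1192 · 813 · 72 · 18 · 162 ≡ 1278 (mod 1457).
Since 1278 ≠ 1, base 7 is a Fermat witness: 1457 is composite.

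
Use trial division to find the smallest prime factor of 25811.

25811 is odd.
Digit sum 17, not divisible by 3.
Ends in 1: not divisible by 5.
7: 25811 = 7·3687 + 2
11: 25811 = 11·2346 + 5
13: 25811 = 13·1985 + 6
17: 25811 = 17·1518 + 5
19: 25811 = 19·1358 + 9
23: 25811 = 23·1122 + 5
29: 25811 = 29·890 + 1
31: 25811 = 31·832 + 19
37: 25811 = 37·697 + 22
41: 25811 = 41·629 + 22
43: 25811 = 43·600 + 11
47: 25811 = 47·549 + 8
53: 25811 = 53·487

53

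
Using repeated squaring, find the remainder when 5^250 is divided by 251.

5^1 ≡ 5 (mod 251)
5^2 ≡ 5^2 = 25 ≡ 25 (mod 251)
5^4 ≡ 25^2 = 625 ≡ 123 (mod 251)
5^8 ≡ 123^2 = 15129 ≡ 69 (mod 251)
5^16 ≡ 69^2 = 4761 ≡ 243 (mod 251)
5^32 ≡ 243^2 = 59049 ≡ 64 (mod 251)
5^64 ≡ 64^2 = 4096 ≡ 80 (mod 251)
5^128 ≡ 80^2 = 6400 ≡ 125 (mod 251)
250 = 128 + 64 + 32 + 16 + 8 + 2 in binary powers of 2.
So 5^250 ≡ 125 · 80 · 64 · 243 · 69 · 25 ≡ 1 (mod 251).
Since the result is 1, base 5 gives no evidence that 251 is composite.

1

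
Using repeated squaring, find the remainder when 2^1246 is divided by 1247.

173

2^1 ≡ 2 (mod 1247)
2^2 ≡ 2^2 = 4 ≡ 4 (mod 1247)
2^4 ≡ 4^2 = 16 ≡ 16 (mod 1247)
2^8 ≡ 16^2 = 256 ≡ 256 (mod 1247)
2^16 ≡ 256^2 = 65536 ≡ 692 (mod 1247)
2^32 ≡ 692^2 = 478864 ≡ 16 (mod 1247)
2^64 ≡ 16^2 = 256 ≡ 256 (mod 1247)
2^128 ≡ 256^2 = 65536 ≡ 692 (mod 1247)
2^256 ≡ 692^2 = 478864 ≡ 16 (mod 1247)
2^512 ≡ 16^2 = 256 ≡ 256 (mod 1247)
2^1024 ≡ 256^2 = 65536 ≡ 692 (mod 1247)
1246 = 1024 + 128 + 64 + 16 + 8 + 4 + 2 in binary powers of 2.
So 2^1246 ≡ 692 · 692 · 256 · 692 · 256 · 16 · 4 ≡ 173 (mod 1247).
Since 173 ≠ 1, base 2 is a Fermat witness: 1247 is composite.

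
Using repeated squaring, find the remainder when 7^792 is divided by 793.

339

7^1 ≡ 7 (mod 793)
7^2 ≡ 7^2 = 49 ≡ 49 (mod 793)
7^4 ≡ 49^2 = 2401 ≡ 22 (mod 793)
7^8 ≡ 22^2 = 484 ≡ 484 (mod 793)
7^16 ≡ 484^2 = 234256 ≡ 321 (mod 793)
7^32 ≡ 321^2 = 103041 ≡ 744 (mod 793)
7^64 ≡ 744^2 = 553536 ≡ 22 (mod 793)
7^128 ≡ 22^2 = 484 ≡ 484 (mod 793)
7^256 ≡ 484^2 = 234256 ≡ 321 (mod 793)
7^512 ≡ 321^2 = 103041 ≡ 744 (mod 793)
792 = 512 + 256 + 16 + 8 in binary powers of 2.
So 7^792 ≡ 744 · 321 · 321 · 484 ≡ 339 (mod 793).
Since 339 ≠ 1, base 7 is a Fermat witness: 793 is composite.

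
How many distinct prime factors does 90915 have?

5

90915 = 3 · 30305
30305 = 5 · 6061
6061 = 11 · 551
551 = 19 · 29
90915 = 3 · 5 · 11 · 19 · 29, which has 5 distinct prime factors.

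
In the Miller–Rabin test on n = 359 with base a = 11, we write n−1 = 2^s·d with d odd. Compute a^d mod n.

1

359 − 1 = 358 = 2^1 · 179, so d = 179.
11^1 ≡ 11 (mod 359)
11^2 ≡ 11^2 = 121 ≡ 121 (mod 359)
11^4 ≡ 121^2 = 14641 ≡ 281 (mod 359)
11^8 ≡ 281^2 = 78961 ≡ 340 (mod 359)
11^16 ≡ 340^2 = 115600 ≡ 2 (mod 359)
11^32 ≡ 2^2 = 4 ≡ 4 (mod 359)
11^64 ≡ 4^2 = 16 ≡ 16 (mod 359)
11^128 ≡ 16^2 = 256 ≡ 256 (mod 359)
179 = 128 + 32 + 16 + 2 + 1 in binary powers of 2.
So 11^179 ≡ 256 · 4 · 2 · 121 · 11 ≡ 1 (mod 359).
Since 11^d ≡ 1 (mod 359), base 11 does not prove 359 composite.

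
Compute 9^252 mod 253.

9^1 ≡ 9 (mod 253)
9^2 ≡ 9^2 = 81 ≡ 81 (mod 253)
9^4 ≡ 81^2 = 6561 ≡ 236 (mod 253)
9^8 ≡ 236^2 = 55696 ≡ 36 (mod 253)
9^16 ≡ 36^2 = 1296 ≡ 31 (mod 253)
9^32 ≡ 31^2 = 961 ≡ 202 (mod 253)
9^64 ≡ 202^2 = 40804 ≡ 71 (mod 253)
9^128 ≡ 71^2 = 5041 ≡ 234 (mod 253)
252 = 128 + 64 + 32 + 16 + 8 + 4 in binary powers of 2.
So 9^252 ≡ 234 · 71 · 202 · 31 · 36 · 236 ≡ 202 (mod 253).
Since 202 ≠ 1, base 9 is a Fermat witness: 253 is composite.

202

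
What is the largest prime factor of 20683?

43

20683 = 13 · 1591
1591 = 37 · 43
43 is prime.
So 20683 = 13 · 37 · 43; the largest prime factor is 43.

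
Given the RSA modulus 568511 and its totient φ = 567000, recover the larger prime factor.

φ(n) = (p−1)(q−1) = n − (p+q) + 1, so p + q = 568511 − 567000 + 1 = 1512.
p and q are the roots of t² − 1512t + 568511 = 0.
Discriminant: 1512² − 4·568511 = 2286144 − 2274044 = 12100; √12100 = 110.
q = (1512 − 110)/2 = 701, p = (1512 + 110)/2 = 811.
Check: 701 · 811 = 568511.

811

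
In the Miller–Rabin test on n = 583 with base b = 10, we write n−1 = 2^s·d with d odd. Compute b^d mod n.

307

583 − 1 = 582 = 2^1 · 291, so d = 291.
10^1 ≡ 10 (mod 583)
10^2 ≡ 10^2 = 100 ≡ 100 (mod 583)
10^4 ≡ 100^2 = 10000 ≡ 89 (mod 583)
10^8 ≡ 89^2 = 7921 ≡ 342 (mod 583)
10^16 ≡ 342^2 = 116964 ≡ 364 (mod 583)
10^32 ≡ 364^2 = 132496 ≡ 155 (mod 583)
10^64 ≡ 155^2 = 24025 ≡ 122 (mod 583)
10^128 ≡ 122^2 = 14884 ≡ 309 (mod 583)
10^256 ≡ 309^2 = 95481 ≡ 452 (mod 583)
291 = 256 + 32 + 2 + 1 in binary powers of 2.
So 10^291 ≡ 452 · 155 · 100 · 10 ≡ 307 (mod 583).
Squaring chain: 307; never reaches −1, so base 10 is a Miller–Rabin witness that 583 is composite.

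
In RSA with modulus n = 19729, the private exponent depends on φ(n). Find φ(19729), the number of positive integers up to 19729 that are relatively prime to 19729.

19440

Factor: 19729 = 109 · 181.
φ(19729) = (109−1) · (181−1) = 108 · 180 = 19440.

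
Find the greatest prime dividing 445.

445 = 5 · 89
89 is prime.
So 445 = 5 · 89; the largest prime factor is 89.

89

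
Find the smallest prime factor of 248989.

13

248989 is odd.
Digit sum 40, not divisible by 3.
Ends in 9: not divisible by 5.
7: 248989 = 7·35569 + 6
11: 248989 = 11·22635 + 4
13: 248989 = 13·19153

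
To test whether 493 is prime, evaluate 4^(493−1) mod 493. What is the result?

103

4^1 ≡ 4 (mod 493)
4^2 ≡ 4^2 = 16 ≡ 16 (mod 493)
4^4 ≡ 16^2 = 256 ≡ 256 (mod 493)
4^8 ≡ 256^2 = 65536 ≡ 460 (mod 493)
4^16 ≡ 460^2 = 211600 ≡ 103 (mod 493)
4^32 ≡ 103^2 = 10609 ≡ 256 (mod 493)
4^64 ≡ 256^2 = 65536 ≡ 460 (mod 493)
4^128 ≡ 460^2 = 211600 ≡ 103 (mod 493)
4^256 ≡ 103^2 = 10609 ≡ 256 (mod 493)
492 = 256 + 128 + 64 + 32 + 8 + 4 in binary powers of 2.
So 4^492 ≡ 256 · 103 · 460 · 256 · 460 · 256 ≡ 103 (mod 493).
Since 103 ≠ 1, base 4 is a Fermat witness: 493 is composite.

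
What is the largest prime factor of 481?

37

481 = 13 · 37
37 is prime.
So 481 = 13 · 37; the largest prime factor is 37.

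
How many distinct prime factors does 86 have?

86 = 2 · 43
86 = 2 · 43, which has 2 distinct prime factors.

2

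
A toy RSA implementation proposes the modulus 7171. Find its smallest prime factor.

7171 is odd.
Digit sum 16, not divisible by 3.
Ends in 1: not divisible by 5.
7: 7171 = 7·1024 + 3
11: 7171 = 11·651 + 10
13: 7171 = 13·551 + 8
17: 7171 = 17·421 + 14
19: 7171 = 19·377 + 8
23: 7171 = 23·311 + 18
29: 7171 = 29·247 + 8
31: 7171 = 31·231 + 10
37: 7171 = 37·193 + 30
41: 7171 = 41·174 + 37
43: 7171 = 43·166 + 33
47: 7171 = 47·152 + 27
53: 7171 = 53·135 + 16
59: 7171 = 59·121 + 32
61: 7171 = 61·117 + 34
67: 7171 = 67·107 + 2
71: 7171 = 71·101

71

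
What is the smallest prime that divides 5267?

5267 is odd.
Digit sum 20, not divisible by 3.
Ends in 7: not divisible by 5.
7: 5267 = 7·752 + 3
11: 5267 = 11·478 + 9
13: 5267 = 13·405 + 2
17: 5267 = 17·309 + 14
19: 5267 = 19·277 + 4
23: 5267 = 23·229

23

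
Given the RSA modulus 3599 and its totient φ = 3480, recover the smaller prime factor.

59

φ(n) = (p−1)(q−1) = n − (p+q) + 1, so p + q = 3599 − 3480 + 1 = 120.
p and q are the roots of t² − 120t + 3599 = 0.
Discriminant: 120² − 4·3599 = 14400 − 14396 = 4; √4 = 2.
q = (120 − 2)/2 = 59, p = (120 + 2)/2 = 61.
Check: 59 · 61 = 3599.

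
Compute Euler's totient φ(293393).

Factor: 293393 = 29 · 67 · 151.
φ(293393) = (29−1) · (67−1) · (151−1) = 28 · 66 · 150 = 277200.

277200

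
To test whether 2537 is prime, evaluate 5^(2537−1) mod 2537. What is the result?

1975

5^1 ≡ 5 (mod 2537)
5^2 ≡ 5^2 = 25 ≡ 25 (mod 2537)
5^4 ≡ 25^2 = 625 ≡ 625 (mod 2537)
5^8 ≡ 625^2 = 390625 ≡ 2464 (mod 2537)
5^16 ≡ 2464^2 = 6071296 ≡ 255 (mod 2537)
5^32 ≡ 255^2 = 65025 ≡ 1600 (mod 2537)
5^64 ≡ 1600^2 = 2560000 ≡ 167 (mod 2537)
5^128 ≡ 167^2 = 27889 ≡ 2519 (mod 2537)
5^256 ≡ 2519^2 = 6345361 ≡ 324 (mod 2537)
5^512 ≡ 324^2 = 104976 ≡ 959 (mod 2537)
5^1024 ≡ 959^2 = 919681 ≡ 1287 (mod 2537)
5^2048 ≡ 1287^2 = 1656369 ≡ 2245 (mod 2537)
2536 = 2048 + 256 + 128 + 64 + 32 + 8 in binary powers of 2.
So 5^2536 ≡ 2245 · 324 · 2519 · 167 · 1600 · 2464 ≡ 1975 (mod 2537).
Since 1975 ≠ 1, base 5 is a Fermat witness: 2537 is composite.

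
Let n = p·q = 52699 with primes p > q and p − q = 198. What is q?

Since p = q + 198, we have 52699 = q(q + 198), so q² + 198q − 52699 = 0.
Discriminant: 198² + 4·52699 = 39204 + 210796 = 250000; √250000 = 500.
q = (−198 + 500)/2 = 151, and p = q + 198 = 349.
Check: 151 · 349 = 52699.

151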